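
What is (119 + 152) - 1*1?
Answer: 270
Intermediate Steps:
(119 + 152) - 1*1 = 271 - 1 = 270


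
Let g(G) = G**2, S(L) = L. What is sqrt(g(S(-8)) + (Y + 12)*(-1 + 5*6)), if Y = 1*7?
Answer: sqrt(615) ≈ 24.799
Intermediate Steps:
Y = 7
sqrt(g(S(-8)) + (Y + 12)*(-1 + 5*6)) = sqrt((-8)**2 + (7 + 12)*(-1 + 5*6)) = sqrt(64 + 19*(-1 + 30)) = sqrt(64 + 19*29) = sqrt(64 + 551) = sqrt(615)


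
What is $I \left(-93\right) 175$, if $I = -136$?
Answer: $2213400$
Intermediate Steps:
$I \left(-93\right) 175 = \left(-136\right) \left(-93\right) 175 = 12648 \cdot 175 = 2213400$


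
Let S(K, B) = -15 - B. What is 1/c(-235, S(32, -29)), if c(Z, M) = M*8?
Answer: 1/112 ≈ 0.0089286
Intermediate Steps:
c(Z, M) = 8*M
1/c(-235, S(32, -29)) = 1/(8*(-15 - 1*(-29))) = 1/(8*(-15 + 29)) = 1/(8*14) = 1/112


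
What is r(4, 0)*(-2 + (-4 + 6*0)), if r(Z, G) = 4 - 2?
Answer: -12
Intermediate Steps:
r(Z, G) = 2
r(4, 0)*(-2 + (-4 + 6*0)) = 2*(-2 + (-4 + 6*0)) = 2*(-2 + (-4 + 0)) = 2*(-2 - 4) = 2*(-6) = -12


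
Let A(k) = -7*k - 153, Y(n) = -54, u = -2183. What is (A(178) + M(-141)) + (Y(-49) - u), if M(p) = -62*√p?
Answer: 730 - 62*I*√141 ≈ 730.0 - 736.21*I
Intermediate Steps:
A(k) = -153 - 7*k
(A(178) + M(-141)) + (Y(-49) - u) = ((-153 - 7*178) - 62*I*√141) + (-54 - 1*(-2183)) = ((-153 - 1246) - 62*I*√141) + (-54 + 2183) = (-1399 - 62*I*√141) + 2129 = 730 - 62*I*√141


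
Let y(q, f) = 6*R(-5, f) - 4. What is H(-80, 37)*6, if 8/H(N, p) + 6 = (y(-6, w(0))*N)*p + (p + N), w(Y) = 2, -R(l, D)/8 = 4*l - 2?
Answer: -48/3113969 ≈ -1.5414e-5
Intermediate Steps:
R(l, D) = 16 - 32*l (R(l, D) = -8*(4*l - 2) = -8*(-2 + 4*l) = 16 - 32*l)
y(q, f) = 1052 (y(q, f) = 6*(16 - 32*(-5)) - 4 = 6*(16 + 160) - 4 = 6*176 - 4 = 1056 - 4 = 1052)
H(N, p) = 8/(-6 + N + p + 1052*N*p) (H(N, p) = 8/(-6 + ((1052*N)*p + (p + N))) = 8/(-6 + (1052*N*p + (N + p))) = 8/(-6 + (N + p + 1052*N*p)) = 8/(-6 + N + p + 1052*N*p))
H(-80, 37)*6 = (8/(-6 - 80 + 37 + 1052*(-80)*37))*6 = (8/(-6 - 80 + 37 - 3113920))*6 = (8/(-3113969))*6 = (8*(-1/3113969))*6 = -8/3113969*6 = -48/3113969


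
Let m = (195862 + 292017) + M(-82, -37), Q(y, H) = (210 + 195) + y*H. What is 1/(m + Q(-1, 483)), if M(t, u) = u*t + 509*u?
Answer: 1/472002 ≈ 2.1186e-6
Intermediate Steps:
M(t, u) = 509*u + t*u (M(t, u) = t*u + 509*u = 509*u + t*u)
Q(y, H) = 405 + H*y
m = 472080 (m = (195862 + 292017) - 37*(509 - 82) = 487879 - 37*427 = 487879 - 15799 = 472080)
1/(m + Q(-1, 483)) = 1/(472080 + (405 + 483*(-1))) = 1/(472080 + (405 - 483)) = 1/(472080 - 78) = 1/472002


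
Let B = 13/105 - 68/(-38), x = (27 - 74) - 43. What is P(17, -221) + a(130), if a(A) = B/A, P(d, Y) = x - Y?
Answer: 33978667/259350 ≈ 131.01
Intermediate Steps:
x = -90 (x = -47 - 43 = -90)
B = 3817/1995 (B = 13*(1/105) - 68*(-1/38) = 13/105 + 34/19 = 3817/1995 ≈ 1.9133)
P(d, Y) = -90 - Y
a(A) = 3817/(1995*A)
P(17, -221) + a(130) = (-90 - 1*(-221)) + (3817/1995)/130 = (-90 + 221) + (3817/1995)*(1/130) = 131 + 3817/259350 = 33978667/259350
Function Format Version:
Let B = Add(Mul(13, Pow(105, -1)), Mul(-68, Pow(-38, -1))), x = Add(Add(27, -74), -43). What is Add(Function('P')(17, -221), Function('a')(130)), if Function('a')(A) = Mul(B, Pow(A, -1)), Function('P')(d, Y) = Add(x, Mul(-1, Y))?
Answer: Rational(33978667, 259350) ≈ 131.01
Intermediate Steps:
x = -90 (x = Add(-47, -43) = -90)
B = Rational(3817, 1995) (B = Add(Mul(13, Rational(1, 105)), Mul(-68, Rational(-1, 38))) = Add(Rational(13, 105), Rational(34, 19)) = Rational(3817, 1995) ≈ 1.9133)
Function('P')(d, Y) = Add(-90, Mul(-1, Y))
Function('a')(A) = Mul(Rational(3817, 1995), Pow(A, -1))
Add(Function('P')(17, -221), Function('a')(130)) = Add(Add(-90, Mul(-1, -221)), Mul(Rational(3817, 1995), Pow(130, -1))) = Add(Add(-90, 221), Mul(Rational(3817, 1995), Rational(1, 130))) = Add(131, Rational(3817, 259350)) = Rational(33978667, 259350)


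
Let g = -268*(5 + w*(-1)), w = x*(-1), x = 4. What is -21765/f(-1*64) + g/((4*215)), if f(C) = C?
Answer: 4640883/13760 ≈ 337.27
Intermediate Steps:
w = -4 (w = 4*(-1) = -4)
g = -2412 (g = -268*(5 - 4*(-1)) = -268*(5 + 4) = -268*9 = -2412)
-21765/f(-1*64) + g/((4*215)) = -21765/((-1*64)) - 2412/(4*215) = -21765/(-64) - 2412/860 = -21765*(-1/64) - 2412*1/860 = 21765/64 - 603/215 = 4640883/13760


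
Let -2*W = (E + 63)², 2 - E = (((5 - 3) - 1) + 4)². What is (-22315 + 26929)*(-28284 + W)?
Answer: -134193576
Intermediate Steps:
E = -23 (E = 2 - (((5 - 3) - 1) + 4)² = 2 - ((2 - 1) + 4)² = 2 - (1 + 4)² = 2 - 1*5² = 2 - 1*25 = 2 - 25 = -23)
W = -800 (W = -(-23 + 63)²/2 = -½*40² = -½*1600 = -800)
(-22315 + 26929)*(-28284 + W) = (-22315 + 26929)*(-28284 - 800) = 4614*(-29084) = -134193576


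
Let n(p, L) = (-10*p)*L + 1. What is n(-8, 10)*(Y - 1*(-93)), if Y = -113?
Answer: -16020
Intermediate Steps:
n(p, L) = 1 - 10*L*p (n(p, L) = -10*L*p + 1 = 1 - 10*L*p)
n(-8, 10)*(Y - 1*(-93)) = (1 - 10*10*(-8))*(-113 - 1*(-93)) = (1 + 800)*(-113 + 93) = 801*(-20) = -16020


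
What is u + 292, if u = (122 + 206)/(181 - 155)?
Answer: 3960/13 ≈ 304.62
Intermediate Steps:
u = 164/13 (u = 328/26 = 328*(1/26) = 164/13 ≈ 12.615)
u + 292 = 164/13 + 292 = 3960/13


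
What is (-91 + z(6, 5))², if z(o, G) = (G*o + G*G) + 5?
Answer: 961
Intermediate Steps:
z(o, G) = 5 + G² + G*o (z(o, G) = (G*o + G²) + 5 = (G² + G*o) + 5 = 5 + G² + G*o)
(-91 + z(6, 5))² = (-91 + (5 + 5² + 5*6))² = (-91 + (5 + 25 + 30))² = (-91 + 60)² = (-31)² = 961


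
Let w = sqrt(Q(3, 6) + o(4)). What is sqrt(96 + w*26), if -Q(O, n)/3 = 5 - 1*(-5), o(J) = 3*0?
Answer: sqrt(96 + 26*I*sqrt(30)) ≈ 11.57 + 6.154*I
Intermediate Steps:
o(J) = 0
Q(O, n) = -30 (Q(O, n) = -3*(5 - 1*(-5)) = -3*(5 + 5) = -3*10 = -30)
w = I*sqrt(30) (w = sqrt(-30 + 0) = sqrt(-30) = I*sqrt(30) ≈ 5.4772*I)
sqrt(96 + w*26) = sqrt(96 + (I*sqrt(30))*26) = sqrt(96 + 26*I*sqrt(30))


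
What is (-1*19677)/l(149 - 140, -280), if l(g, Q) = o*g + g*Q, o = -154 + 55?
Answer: 6559/1137 ≈ 5.7687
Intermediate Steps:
o = -99
l(g, Q) = -99*g + Q*g (l(g, Q) = -99*g + g*Q = -99*g + Q*g)
(-1*19677)/l(149 - 140, -280) = (-1*19677)/(((149 - 140)*(-99 - 280))) = -19677/(9*(-379)) = -19677/(-3411) = -19677*(-1/3411) = 6559/1137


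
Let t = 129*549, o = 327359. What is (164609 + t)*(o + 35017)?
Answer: 85314181680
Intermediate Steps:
t = 70821
(164609 + t)*(o + 35017) = (164609 + 70821)*(327359 + 35017) = 235430*362376 = 85314181680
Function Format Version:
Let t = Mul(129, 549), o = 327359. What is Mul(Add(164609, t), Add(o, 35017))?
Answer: 85314181680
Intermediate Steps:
t = 70821
Mul(Add(164609, t), Add(o, 35017)) = Mul(Add(164609, 70821), Add(327359, 35017)) = Mul(235430, 362376) = 85314181680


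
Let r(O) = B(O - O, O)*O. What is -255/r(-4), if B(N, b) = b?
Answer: -255/16 ≈ -15.938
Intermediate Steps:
r(O) = O**2 (r(O) = O*O = O**2)
-255/r(-4) = -255/((-4)**2) = -255/16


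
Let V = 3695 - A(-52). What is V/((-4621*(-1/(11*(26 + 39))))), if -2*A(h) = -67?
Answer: 5235945/9242 ≈ 566.54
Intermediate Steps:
A(h) = 67/2 (A(h) = -1/2*(-67) = 67/2)
V = 7323/2 (V = 3695 - 1*67/2 = 3695 - 67/2 = 7323/2 ≈ 3661.5)
V/((-4621*(-1/(11*(26 + 39))))) = 7323/(2*((-4621*(-1/(11*(26 + 39)))))) = 7323/(2*((-4621/((-11*65))))) = 7323/(2*((-4621/(-715)))) = 7323/(2*((-4621*(-1/715)))) = 7323/(2*(4621/715)) = (7323/2)*(715/4621) = 5235945/9242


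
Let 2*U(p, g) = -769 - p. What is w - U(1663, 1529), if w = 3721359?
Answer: 3722575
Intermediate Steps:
U(p, g) = -769/2 - p/2 (U(p, g) = (-769 - p)/2 = -769/2 - p/2)
w - U(1663, 1529) = 3721359 - (-769/2 - 1/2*1663) = 3721359 - (-769/2 - 1663/2) = 3721359 - 1*(-1216) = 3721359 + 1216 = 3722575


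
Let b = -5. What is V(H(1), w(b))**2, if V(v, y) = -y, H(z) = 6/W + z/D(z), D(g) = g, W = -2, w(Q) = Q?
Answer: 25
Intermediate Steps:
H(z) = -2 (H(z) = 6/(-2) + z/z = 6*(-1/2) + 1 = -3 + 1 = -2)
V(H(1), w(b))**2 = (-1*(-5))**2 = 5**2 = 25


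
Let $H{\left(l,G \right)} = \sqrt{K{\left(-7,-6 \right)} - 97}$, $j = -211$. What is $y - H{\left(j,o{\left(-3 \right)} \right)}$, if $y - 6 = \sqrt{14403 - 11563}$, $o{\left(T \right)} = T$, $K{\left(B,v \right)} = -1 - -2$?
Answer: $6 + 2 \sqrt{710} - 4 i \sqrt{6} \approx 59.292 - 9.798 i$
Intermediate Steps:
$K{\left(B,v \right)} = 1$ ($K{\left(B,v \right)} = -1 + 2 = 1$)
$H{\left(l,G \right)} = 4 i \sqrt{6}$ ($H{\left(l,G \right)} = \sqrt{1 - 97} = \sqrt{-96} = 4 i \sqrt{6}$)
$y = 6 + 2 \sqrt{710}$ ($y = 6 + \sqrt{14403 - 11563} = 6 + \sqrt{2840} = 6 + 2 \sqrt{710} \approx 59.292$)
$y - H{\left(j,o{\left(-3 \right)} \right)} = \left(6 + 2 \sqrt{710}\right) - 4 i \sqrt{6} = 6 + 2 \sqrt{710} - 4 i \sqrt{6}$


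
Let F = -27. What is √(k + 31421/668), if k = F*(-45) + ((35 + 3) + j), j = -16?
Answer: √143242079/334 ≈ 35.833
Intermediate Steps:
k = 1237 (k = -27*(-45) + ((35 + 3) - 16) = 1215 + (38 - 16) = 1215 + 22 = 1237)
√(k + 31421/668) = √(1237 + 31421/668) = √(857737/668) = √143242079/334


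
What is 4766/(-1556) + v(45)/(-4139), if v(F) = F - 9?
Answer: -9891245/3220142 ≈ -3.0717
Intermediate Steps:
v(F) = -9 + F
4766/(-1556) + v(45)/(-4139) = 4766/(-1556) + (-9 + 45)/(-4139) = 4766*(-1/1556) + 36*(-1/4139) = -2383/778 - 36/4139 = -9891245/3220142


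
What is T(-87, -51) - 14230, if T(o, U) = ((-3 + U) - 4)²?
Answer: -10866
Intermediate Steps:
T(o, U) = (-7 + U)²
T(-87, -51) - 14230 = (-7 - 51)² - 14230 = (-58)² - 14230 = 3364 - 14230 = -10866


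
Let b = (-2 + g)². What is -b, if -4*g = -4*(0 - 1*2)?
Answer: -16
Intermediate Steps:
g = -2 (g = -(-1)*(0 - 1*2) = -(-1)*(0 - 2) = -(-1)*(-2) = -¼*8 = -2)
b = 16 (b = (-2 - 2)² = (-4)² = 16)
-b = -1*16 = -16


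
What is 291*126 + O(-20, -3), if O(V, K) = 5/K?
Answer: 109993/3 ≈ 36664.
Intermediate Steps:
291*126 + O(-20, -3) = 291*126 + 5/(-3) = 36666 + 5*(-1/3) = 36666 - 5/3 = 109993/3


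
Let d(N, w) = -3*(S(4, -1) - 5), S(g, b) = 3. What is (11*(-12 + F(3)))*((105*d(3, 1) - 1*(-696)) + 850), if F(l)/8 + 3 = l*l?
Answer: 861696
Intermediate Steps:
d(N, w) = 6 (d(N, w) = -3*(3 - 5) = -3*(-2) = 6)
F(l) = -24 + 8*l**2 (F(l) = -24 + 8*(l*l) = -24 + 8*l**2)
(11*(-12 + F(3)))*((105*d(3, 1) - 1*(-696)) + 850) = (11*(-12 + (-24 + 8*3**2)))*((105*6 - 1*(-696)) + 850) = (11*(-12 + (-24 + 8*9)))*((630 + 696) + 850) = (11*(-12 + (-24 + 72)))*(1326 + 850) = (11*(-12 + 48))*2176 = (11*36)*2176 = 396*2176 = 861696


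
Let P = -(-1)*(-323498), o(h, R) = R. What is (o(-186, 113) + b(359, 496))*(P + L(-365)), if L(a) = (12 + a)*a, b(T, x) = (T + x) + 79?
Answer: -203801691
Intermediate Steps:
b(T, x) = 79 + T + x
P = -323498 (P = -1*323498 = -323498)
L(a) = a*(12 + a)
(o(-186, 113) + b(359, 496))*(P + L(-365)) = (113 + (79 + 359 + 496))*(-323498 - 365*(12 - 365)) = (113 + 934)*(-323498 - 365*(-353)) = 1047*(-323498 + 128845) = 1047*(-194653) = -203801691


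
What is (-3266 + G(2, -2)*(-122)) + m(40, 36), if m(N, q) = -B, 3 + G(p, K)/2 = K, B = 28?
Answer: -2074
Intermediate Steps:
G(p, K) = -6 + 2*K
m(N, q) = -28 (m(N, q) = -1*28 = -28)
(-3266 + G(2, -2)*(-122)) + m(40, 36) = (-3266 + (-6 + 2*(-2))*(-122)) - 28 = (-3266 + (-6 - 4)*(-122)) - 28 = (-3266 - 10*(-122)) - 28 = (-3266 + 1220) - 28 = -2046 - 28 = -2074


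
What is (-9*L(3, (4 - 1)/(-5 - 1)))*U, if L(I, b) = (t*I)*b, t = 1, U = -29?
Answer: -783/2 ≈ -391.50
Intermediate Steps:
L(I, b) = I*b (L(I, b) = (1*I)*b = I*b)
(-9*L(3, (4 - 1)/(-5 - 1)))*U = -27*(4 - 1)/(-5 - 1)*(-29) = -27*3/(-6)*(-29) = -27*3*(-1/6)*(-29) = -27*(-1)/2*(-29) = -9*(-3/2)*(-29) = (27/2)*(-29) = -783/2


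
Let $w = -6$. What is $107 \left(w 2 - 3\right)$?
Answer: $-1605$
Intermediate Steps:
$107 \left(w 2 - 3\right) = 107 \left(\left(-6\right) 2 - 3\right) = 107 \left(-12 - 3\right) = 107 \left(-15\right) = -1605$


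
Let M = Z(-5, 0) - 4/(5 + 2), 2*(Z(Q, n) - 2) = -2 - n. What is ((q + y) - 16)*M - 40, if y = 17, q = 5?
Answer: -262/7 ≈ -37.429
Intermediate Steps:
Z(Q, n) = 1 - n/2 (Z(Q, n) = 2 + (-2 - n)/2 = 2 + (-1 - n/2) = 1 - n/2)
M = 3/7 (M = (1 - ½*0) - 4/(5 + 2) = (1 + 0) - 4/7 = 1 - 4*⅐ = 1 - 4/7 = 3/7 ≈ 0.42857)
((q + y) - 16)*M - 40 = ((5 + 17) - 16)*(3/7) - 40 = (22 - 16)*(3/7) - 40 = 6*(3/7) - 40 = 18/7 - 40 = -262/7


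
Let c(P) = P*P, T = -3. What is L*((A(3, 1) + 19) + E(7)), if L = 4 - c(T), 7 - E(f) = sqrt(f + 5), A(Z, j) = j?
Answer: -135 + 10*sqrt(3) ≈ -117.68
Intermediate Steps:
c(P) = P**2
E(f) = 7 - sqrt(5 + f) (E(f) = 7 - sqrt(f + 5) = 7 - sqrt(5 + f))
L = -5 (L = 4 - 1*(-3)**2 = 4 - 1*9 = 4 - 9 = -5)
L*((A(3, 1) + 19) + E(7)) = -5*((1 + 19) + (7 - sqrt(5 + 7))) = -5*(20 + (7 - sqrt(12))) = -5*(20 + (7 - 2*sqrt(3))) = -5*(27 - 2*sqrt(3)) = -135 + 10*sqrt(3)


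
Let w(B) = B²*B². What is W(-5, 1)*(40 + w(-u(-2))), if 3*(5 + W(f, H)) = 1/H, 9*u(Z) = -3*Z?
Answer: -45584/243 ≈ -187.59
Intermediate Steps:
u(Z) = -Z/3 (u(Z) = (-3*Z)/9 = -Z/3)
W(f, H) = -5 + 1/(3*H)
w(B) = B⁴
W(-5, 1)*(40 + w(-u(-2))) = (-5 + (⅓)/1)*(40 + (-(-1)*(-2)/3)⁴) = (-5 + (⅓)*1)*(40 + (-1*⅔)⁴) = (-5 + ⅓)*(40 + (-⅔)⁴) = -14*(40 + 16/81)/3 = -14/3*3256/81 = -45584/243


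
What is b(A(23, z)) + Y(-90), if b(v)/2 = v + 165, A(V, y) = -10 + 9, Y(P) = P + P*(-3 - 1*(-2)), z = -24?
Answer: 328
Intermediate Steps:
Y(P) = 0 (Y(P) = P + P*(-3 + 2) = P + P*(-1) = P - P = 0)
A(V, y) = -1
b(v) = 330 + 2*v (b(v) = 2*(v + 165) = 2*(165 + v) = 330 + 2*v)
b(A(23, z)) + Y(-90) = (330 + 2*(-1)) + 0 = (330 - 2) + 0 = 328 + 0 = 328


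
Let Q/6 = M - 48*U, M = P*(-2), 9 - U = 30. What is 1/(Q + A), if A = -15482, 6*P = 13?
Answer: -1/9460 ≈ -0.00010571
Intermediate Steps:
U = -21 (U = 9 - 1*30 = 9 - 30 = -21)
P = 13/6 (P = (1/6)*13 = 13/6 ≈ 2.1667)
M = -13/3 (M = (13/6)*(-2) = -13/3 ≈ -4.3333)
Q = 6022 (Q = 6*(-13/3 - 48*(-21)) = 6*(-13/3 + 1008) = 6*(3011/3) = 6022)
1/(Q + A) = 1/(6022 - 15482) = 1/(-9460) = -1/9460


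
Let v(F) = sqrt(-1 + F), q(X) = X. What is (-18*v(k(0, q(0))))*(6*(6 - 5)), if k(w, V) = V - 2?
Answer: -108*I*sqrt(3) ≈ -187.06*I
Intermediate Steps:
k(w, V) = -2 + V
(-18*v(k(0, q(0))))*(6*(6 - 5)) = (-18*sqrt(-1 + (-2 + 0)))*(6*(6 - 5)) = (-18*sqrt(-1 - 2))*(6*1) = -18*I*sqrt(3)*6 = -108*I*sqrt(3)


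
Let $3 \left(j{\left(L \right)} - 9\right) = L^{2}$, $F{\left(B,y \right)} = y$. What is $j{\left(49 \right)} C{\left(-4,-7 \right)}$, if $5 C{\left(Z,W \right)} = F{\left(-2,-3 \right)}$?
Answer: $- \frac{2428}{5} \approx -485.6$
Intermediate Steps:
$C{\left(Z,W \right)} = - \frac{3}{5}$ ($C{\left(Z,W \right)} = \frac{1}{5} \left(-3\right) = - \frac{3}{5}$)
$j{\left(L \right)} = 9 + \frac{L^{2}}{3}$
$j{\left(49 \right)} C{\left(-4,-7 \right)} = \left(9 + \frac{49^{2}}{3}\right) \left(- \frac{3}{5}\right) = \left(9 + \frac{1}{3} \cdot 2401\right) \left(- \frac{3}{5}\right) = \left(9 + \frac{2401}{3}\right) \left(- \frac{3}{5}\right) = \frac{2428}{3} \left(- \frac{3}{5}\right) = - \frac{2428}{5}$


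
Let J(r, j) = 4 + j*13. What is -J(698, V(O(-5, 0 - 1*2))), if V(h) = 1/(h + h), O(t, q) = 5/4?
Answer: -46/5 ≈ -9.2000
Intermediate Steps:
O(t, q) = 5/4 (O(t, q) = 5*(¼) = 5/4)
V(h) = 1/(2*h)
J(r, j) = 4 + 13*j
-J(698, V(O(-5, 0 - 1*2))) = -(4 + 13*(1/(2*(5/4)))) = -(4 + 13*((½)*(⅘))) = -(4 + 13*(⅖)) = -(4 + 26/5) = -1*46/5 = -46/5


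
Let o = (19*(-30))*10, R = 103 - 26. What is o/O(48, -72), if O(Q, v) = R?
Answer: -5700/77 ≈ -74.026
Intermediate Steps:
R = 77
O(Q, v) = 77
o = -5700 (o = -570*10 = -5700)
o/O(48, -72) = -5700/77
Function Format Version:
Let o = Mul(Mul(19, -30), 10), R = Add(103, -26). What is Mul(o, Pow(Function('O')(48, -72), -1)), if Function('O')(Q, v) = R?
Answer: Rational(-5700, 77) ≈ -74.026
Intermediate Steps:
R = 77
Function('O')(Q, v) = 77
o = -5700 (o = Mul(-570, 10) = -5700)
Mul(o, Pow(Function('O')(48, -72), -1)) = Mul(-5700, Pow(77, -1)) = Mul(-5700, Rational(1, 77)) = Rational(-5700, 77)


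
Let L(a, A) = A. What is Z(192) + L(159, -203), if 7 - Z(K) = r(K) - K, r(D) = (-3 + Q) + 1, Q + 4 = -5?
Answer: 7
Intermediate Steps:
Q = -9 (Q = -4 - 5 = -9)
r(D) = -11 (r(D) = (-3 - 9) + 1 = -12 + 1 = -11)
Z(K) = 18 + K (Z(K) = 7 - (-11 - K) = 7 + (11 + K) = 18 + K)
Z(192) + L(159, -203) = (18 + 192) - 203 = 210 - 203 = 7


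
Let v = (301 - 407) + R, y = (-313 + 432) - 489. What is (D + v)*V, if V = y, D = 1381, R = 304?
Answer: -584230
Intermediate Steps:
y = -370 (y = 119 - 489 = -370)
V = -370
v = 198 (v = (301 - 407) + 304 = -106 + 304 = 198)
(D + v)*V = (1381 + 198)*(-370) = 1579*(-370) = -584230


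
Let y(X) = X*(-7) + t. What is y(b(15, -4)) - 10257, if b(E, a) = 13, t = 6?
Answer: -10342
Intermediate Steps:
y(X) = 6 - 7*X (y(X) = X*(-7) + 6 = -7*X + 6 = 6 - 7*X)
y(b(15, -4)) - 10257 = (6 - 7*13) - 10257 = (6 - 91) - 10257 = -85 - 10257 = -10342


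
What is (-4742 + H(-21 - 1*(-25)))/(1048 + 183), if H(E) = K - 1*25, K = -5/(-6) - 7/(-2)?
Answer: -14288/3693 ≈ -3.8689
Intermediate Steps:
K = 13/3 (K = -5*(-1/6) - 7*(-1/2) = 5/6 + 7/2 = 13/3 ≈ 4.3333)
H(E) = -62/3 (H(E) = 13/3 - 1*25 = 13/3 - 25 = -62/3)
(-4742 + H(-21 - 1*(-25)))/(1048 + 183) = (-4742 - 62/3)/(1048 + 183) = -14288/3/1231 = -14288/3*1/1231 = -14288/3693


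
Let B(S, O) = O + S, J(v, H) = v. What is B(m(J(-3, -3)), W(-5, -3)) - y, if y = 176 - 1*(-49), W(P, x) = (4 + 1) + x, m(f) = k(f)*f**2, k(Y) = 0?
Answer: -223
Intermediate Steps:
m(f) = 0 (m(f) = 0*f**2 = 0)
W(P, x) = 5 + x
y = 225 (y = 176 + 49 = 225)
B(m(J(-3, -3)), W(-5, -3)) - y = ((5 - 3) + 0) - 1*225 = (2 + 0) - 225 = 2 - 225 = -223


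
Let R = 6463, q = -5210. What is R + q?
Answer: 1253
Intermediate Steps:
R + q = 6463 - 5210 = 1253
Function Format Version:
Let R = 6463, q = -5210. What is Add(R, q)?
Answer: 1253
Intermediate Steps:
Add(R, q) = Add(6463, -5210) = 1253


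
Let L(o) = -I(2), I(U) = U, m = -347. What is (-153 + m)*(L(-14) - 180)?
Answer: 91000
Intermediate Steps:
L(o) = -2 (L(o) = -1*2 = -2)
(-153 + m)*(L(-14) - 180) = (-153 - 347)*(-2 - 180) = -500*(-182) = 91000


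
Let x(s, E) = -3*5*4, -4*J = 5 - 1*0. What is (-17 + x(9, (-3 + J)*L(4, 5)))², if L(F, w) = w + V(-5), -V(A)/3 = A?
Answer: 5929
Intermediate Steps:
V(A) = -3*A
L(F, w) = 15 + w (L(F, w) = w - 3*(-5) = w + 15 = 15 + w)
J = -5/4 (J = -(5 - 1*0)/4 = -(5 + 0)/4 = -¼*5 = -5/4 ≈ -1.2500)
x(s, E) = -60 (x(s, E) = -15*4 = -60)
(-17 + x(9, (-3 + J)*L(4, 5)))² = (-17 - 60)² = (-77)² = 5929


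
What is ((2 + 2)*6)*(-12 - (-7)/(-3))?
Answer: -344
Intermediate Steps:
((2 + 2)*6)*(-12 - (-7)/(-3)) = (4*6)*(-12 - (-7)*(-1)/3) = 24*(-12 - 1*7/3) = 24*(-12 - 7/3) = 24*(-43/3) = -344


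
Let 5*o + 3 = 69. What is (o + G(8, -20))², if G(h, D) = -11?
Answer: 121/25 ≈ 4.8400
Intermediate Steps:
o = 66/5 (o = -⅗ + (⅕)*69 = -⅗ + 69/5 = 66/5 ≈ 13.200)
(o + G(8, -20))² = (66/5 - 11)² = (11/5)² = 121/25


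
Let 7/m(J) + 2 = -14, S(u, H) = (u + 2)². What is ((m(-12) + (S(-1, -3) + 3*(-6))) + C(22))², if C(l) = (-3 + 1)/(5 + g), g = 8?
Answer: 13388281/43264 ≈ 309.46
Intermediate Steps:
S(u, H) = (2 + u)²
m(J) = -7/16 (m(J) = 7/(-2 - 14) = 7/(-16) = 7*(-1/16) = -7/16)
C(l) = -2/13 (C(l) = (-3 + 1)/(5 + 8) = -2/13)
((m(-12) + (S(-1, -3) + 3*(-6))) + C(22))² = ((-7/16 + ((2 - 1)² + 3*(-6))) - 2/13)² = ((-7/16 + (1² - 18)) - 2/13)² = ((-7/16 + (1 - 18)) - 2/13)² = ((-7/16 - 17) - 2/13)² = (-279/16 - 2/13)² = (-3659/208)² = 13388281/43264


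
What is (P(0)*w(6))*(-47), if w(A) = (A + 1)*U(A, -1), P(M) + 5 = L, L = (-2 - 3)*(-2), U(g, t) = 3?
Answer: -4935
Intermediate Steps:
L = 10 (L = -5*(-2) = 10)
P(M) = 5 (P(M) = -5 + 10 = 5)
w(A) = 3 + 3*A (w(A) = (A + 1)*3 = (1 + A)*3 = 3 + 3*A)
(P(0)*w(6))*(-47) = (5*(3 + 3*6))*(-47) = (5*(3 + 18))*(-47) = (5*21)*(-47) = 105*(-47) = -4935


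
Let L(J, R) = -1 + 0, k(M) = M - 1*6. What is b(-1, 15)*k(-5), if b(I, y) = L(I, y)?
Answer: 11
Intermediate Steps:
k(M) = -6 + M (k(M) = M - 6 = -6 + M)
L(J, R) = -1
b(I, y) = -1
b(-1, 15)*k(-5) = -(-6 - 5) = -1*(-11) = 11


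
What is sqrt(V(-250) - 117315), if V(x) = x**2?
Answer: I*sqrt(54815) ≈ 234.13*I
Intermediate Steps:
sqrt(V(-250) - 117315) = sqrt((-250)**2 - 117315) = sqrt(62500 - 117315) = sqrt(-54815) = I*sqrt(54815)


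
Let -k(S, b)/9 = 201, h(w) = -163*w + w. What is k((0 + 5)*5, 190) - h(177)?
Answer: 26865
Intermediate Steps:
h(w) = -162*w
k(S, b) = -1809 (k(S, b) = -9*201 = -1809)
k((0 + 5)*5, 190) - h(177) = -1809 - (-162)*177 = -1809 - 1*(-28674) = -1809 + 28674 = 26865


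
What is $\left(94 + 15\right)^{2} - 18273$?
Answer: $-6392$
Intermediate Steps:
$\left(94 + 15\right)^{2} - 18273 = 109^{2} - 18273 = 11881 - 18273 = -6392$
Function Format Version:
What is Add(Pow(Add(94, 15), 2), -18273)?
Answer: -6392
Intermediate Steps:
Add(Pow(Add(94, 15), 2), -18273) = Add(Pow(109, 2), -18273) = Add(11881, -18273) = -6392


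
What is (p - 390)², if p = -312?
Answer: 492804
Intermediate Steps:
(p - 390)² = (-312 - 390)² = (-702)² = 492804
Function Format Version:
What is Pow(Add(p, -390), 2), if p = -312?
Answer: 492804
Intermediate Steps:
Pow(Add(p, -390), 2) = Pow(Add(-312, -390), 2) = Pow(-702, 2) = 492804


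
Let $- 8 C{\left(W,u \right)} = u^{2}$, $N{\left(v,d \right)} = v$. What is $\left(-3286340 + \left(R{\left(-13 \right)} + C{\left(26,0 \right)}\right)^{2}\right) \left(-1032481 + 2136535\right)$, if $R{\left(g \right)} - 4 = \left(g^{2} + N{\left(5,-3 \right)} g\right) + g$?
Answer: $-3618332735010$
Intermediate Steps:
$R{\left(g \right)} = 4 + g^{2} + 6 g$ ($R{\left(g \right)} = 4 + \left(\left(g^{2} + 5 g\right) + g\right) = 4 + \left(g^{2} + 6 g\right) = 4 + g^{2} + 6 g$)
$C{\left(W,u \right)} = - \frac{u^{2}}{8}$
$\left(-3286340 + \left(R{\left(-13 \right)} + C{\left(26,0 \right)}\right)^{2}\right) \left(-1032481 + 2136535\right) = \left(-3286340 + \left(\left(4 + \left(-13\right)^{2} + 6 \left(-13\right)\right) - \frac{0^{2}}{8}\right)^{2}\right) \left(-1032481 + 2136535\right) = \left(-3286340 + \left(\left(4 + 169 - 78\right) - 0\right)^{2}\right) 1104054 = \left(-3286340 + \left(95 + 0\right)^{2}\right) 1104054 = \left(-3286340 + 95^{2}\right) 1104054 = \left(-3286340 + 9025\right) 1104054 = \left(-3277315\right) 1104054 = -3618332735010$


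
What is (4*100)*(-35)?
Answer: -14000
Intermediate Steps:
(4*100)*(-35) = 400*(-35) = -14000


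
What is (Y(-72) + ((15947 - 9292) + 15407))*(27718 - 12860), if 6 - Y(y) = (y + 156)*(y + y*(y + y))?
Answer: -12522262968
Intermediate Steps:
Y(y) = 6 - (156 + y)*(y + 2*y²) (Y(y) = 6 - (y + 156)*(y + y*(y + y)) = 6 - (156 + y)*(y + y*(2*y)) = 6 - (156 + y)*(y + 2*y²))
(Y(-72) + ((15947 - 9292) + 15407))*(27718 - 12860) = ((6 - 313*(-72)² - 156*(-72) - 2*(-72)³) + ((15947 - 9292) + 15407))*(27718 - 12860) = ((6 - 313*5184 + 11232 - 2*(-373248)) + (6655 + 15407))*14858 = ((6 - 1622592 + 11232 + 746496) + 22062)*14858 = (-864858 + 22062)*14858 = -842796*14858 = -12522262968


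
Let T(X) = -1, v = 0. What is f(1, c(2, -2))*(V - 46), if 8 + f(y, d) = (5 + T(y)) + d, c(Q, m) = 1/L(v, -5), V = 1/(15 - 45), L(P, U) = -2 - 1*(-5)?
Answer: 15191/90 ≈ 168.79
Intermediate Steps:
L(P, U) = 3 (L(P, U) = -2 + 5 = 3)
V = -1/30 (V = 1/(-30) = -1/30 ≈ -0.033333)
c(Q, m) = ⅓ (c(Q, m) = 1/3 = ⅓)
f(y, d) = -4 + d (f(y, d) = -8 + ((5 - 1) + d) = -8 + (4 + d) = -4 + d)
f(1, c(2, -2))*(V - 46) = (-4 + ⅓)*(-1/30 - 46) = -11/3*(-1381/30) = 15191/90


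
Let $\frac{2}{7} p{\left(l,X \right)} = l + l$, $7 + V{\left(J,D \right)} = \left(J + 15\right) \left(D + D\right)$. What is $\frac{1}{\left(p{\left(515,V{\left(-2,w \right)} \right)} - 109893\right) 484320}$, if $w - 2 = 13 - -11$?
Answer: $- \frac{1}{51477404160} \approx -1.9426 \cdot 10^{-11}$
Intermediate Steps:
$w = 26$ ($w = 2 + \left(13 - -11\right) = 2 + \left(13 + 11\right) = 2 + 24 = 26$)
$V{\left(J,D \right)} = -7 + 2 D \left(15 + J\right)$ ($V{\left(J,D \right)} = -7 + \left(J + 15\right) \left(D + D\right) = -7 + \left(15 + J\right) 2 D = -7 + 2 D \left(15 + J\right)$)
$p{\left(l,X \right)} = 7 l$ ($p{\left(l,X \right)} = \frac{7 \left(l + l\right)}{2} = \frac{7 \cdot 2 l}{2} = 7 l$)
$\frac{1}{\left(p{\left(515,V{\left(-2,w \right)} \right)} - 109893\right) 484320} = \frac{1}{\left(7 \cdot 515 - 109893\right) 484320} = \frac{1}{3605 - 109893} \cdot \frac{1}{484320} = \frac{1}{-106288} \cdot \frac{1}{484320} = \left(- \frac{1}{106288}\right) \frac{1}{484320} = - \frac{1}{51477404160}$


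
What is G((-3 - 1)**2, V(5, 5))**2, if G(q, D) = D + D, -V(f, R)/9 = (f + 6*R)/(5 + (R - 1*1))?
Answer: 4900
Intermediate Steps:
V(f, R) = -9*(f + 6*R)/(4 + R) (V(f, R) = -9*(f + 6*R)/(5 + (R - 1*1)) = -9*(f + 6*R)/(5 + (R - 1)) = -9*(f + 6*R)/(5 + (-1 + R)) = -9*(f + 6*R)/(4 + R))
G(q, D) = 2*D
G((-3 - 1)**2, V(5, 5))**2 = (2*(9*(-1*5 - 6*5)/(4 + 5)))**2 = (2*(9*(-5 - 30)/9))**2 = (2*(9*(1/9)*(-35)))**2 = (2*(-35))**2 = (-70)**2 = 4900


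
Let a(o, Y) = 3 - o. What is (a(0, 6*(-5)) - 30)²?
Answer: 729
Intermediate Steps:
(a(0, 6*(-5)) - 30)² = ((3 - 1*0) - 30)² = ((3 + 0) - 30)² = (3 - 30)² = (-27)² = 729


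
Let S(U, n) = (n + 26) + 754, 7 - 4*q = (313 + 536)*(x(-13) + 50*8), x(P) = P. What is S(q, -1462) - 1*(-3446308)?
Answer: 3445626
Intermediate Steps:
q = -82139 (q = 7/4 - (313 + 536)*(-13 + 50*8)/4 = 7/4 - 849*(-13 + 400)/4 = 7/4 - 849*387/4 = 7/4 - 1/4*328563 = 7/4 - 328563/4 = -82139)
S(U, n) = 780 + n (S(U, n) = (26 + n) + 754 = 780 + n)
S(q, -1462) - 1*(-3446308) = (780 - 1462) - 1*(-3446308) = -682 + 3446308 = 3445626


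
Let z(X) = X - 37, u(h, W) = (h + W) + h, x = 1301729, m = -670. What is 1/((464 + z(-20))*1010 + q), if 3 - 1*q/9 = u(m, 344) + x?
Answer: -1/11295500 ≈ -8.8531e-8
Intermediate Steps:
u(h, W) = W + 2*h (u(h, W) = (W + h) + h = W + 2*h)
z(X) = -37 + X
q = -11706570 (q = 27 - 9*((344 + 2*(-670)) + 1301729) = 27 - 9*((344 - 1340) + 1301729) = 27 - 9*(-996 + 1301729) = 27 - 9*1300733 = 27 - 11706597 = -11706570)
1/((464 + z(-20))*1010 + q) = 1/((464 + (-37 - 20))*1010 - 11706570) = 1/((464 - 57)*1010 - 11706570) = 1/(407*1010 - 11706570) = 1/(411070 - 11706570) = 1/(-11295500) = -1/11295500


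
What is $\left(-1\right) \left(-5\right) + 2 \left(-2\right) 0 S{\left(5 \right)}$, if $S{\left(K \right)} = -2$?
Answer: $5$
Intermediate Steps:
$\left(-1\right) \left(-5\right) + 2 \left(-2\right) 0 S{\left(5 \right)} = \left(-1\right) \left(-5\right) + 2 \left(-2\right) 0 \left(-2\right) = 5 + \left(-4\right) 0 \left(-2\right) = 5 + 0 \left(-2\right) = 5 + 0 = 5$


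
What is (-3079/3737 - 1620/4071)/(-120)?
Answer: 6196183/608533080 ≈ 0.010182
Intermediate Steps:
(-3079/3737 - 1620/4071)/(-120) = (-3079*1/3737 - 1620*1/4071)*(-1/120) = (-3079/3737 - 540/1357)*(-1/120) = -6196183/5071109*(-1/120) = 6196183/608533080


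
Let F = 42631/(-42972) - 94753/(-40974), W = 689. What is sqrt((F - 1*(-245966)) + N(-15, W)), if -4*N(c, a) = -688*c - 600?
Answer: sqrt(582570356387833885165)/48909298 ≈ 493.50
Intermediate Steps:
F = 129164629/97818596 (F = 42631*(-1/42972) - 94753*(-1/40974) = -42631/42972 + 94753/40974 = 129164629/97818596 ≈ 1.3204)
N(c, a) = 150 + 172*c (N(c, a) = -(-688*c - 600)/4 = -(-600 - 688*c)/4 = 150 + 172*c)
sqrt((F - 1*(-245966)) + N(-15, W)) = sqrt((129164629/97818596 - 1*(-245966)) + (150 + 172*(-15))) = sqrt((129164629/97818596 + 245966) + (150 - 2580)) = sqrt(24060177948365/97818596 - 2430) = sqrt(23822478760085/97818596) = sqrt(582570356387833885165)/48909298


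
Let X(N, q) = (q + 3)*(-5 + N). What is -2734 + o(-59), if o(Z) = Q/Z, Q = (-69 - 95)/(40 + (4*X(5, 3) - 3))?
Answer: -5968158/2183 ≈ -2733.9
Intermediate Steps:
X(N, q) = (-5 + N)*(3 + q) (X(N, q) = (3 + q)*(-5 + N) = (-5 + N)*(3 + q))
Q = -164/37 (Q = (-69 - 95)/(40 + (4*(-15 - 5*3 + 3*5 + 5*3) - 3)) = -164/(40 + (4*(-15 - 15 + 15 + 15) - 3)) = -164/(40 + (4*0 - 3)) = -164/(40 + (0 - 3)) = -164/(40 - 3) = -164/37 ≈ -4.4324)
o(Z) = -164/(37*Z)
-2734 + o(-59) = -2734 - 164/37/(-59) = -2734 - 164/37*(-1/59) = -2734 + 164/2183 = -5968158/2183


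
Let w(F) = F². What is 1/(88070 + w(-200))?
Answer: 1/128070 ≈ 7.8082e-6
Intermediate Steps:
1/(88070 + w(-200)) = 1/(88070 + (-200)²) = 1/(88070 + 40000) = 1/128070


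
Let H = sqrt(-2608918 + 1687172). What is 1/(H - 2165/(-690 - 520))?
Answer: 104786/53981320233 - 58564*I*sqrt(921746)/53981320233 ≈ 1.9412e-6 - 0.0010416*I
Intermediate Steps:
H = I*sqrt(921746) (H = sqrt(-921746) = I*sqrt(921746) ≈ 960.08*I)
1/(H - 2165/(-690 - 520)) = 1/(I*sqrt(921746) - 2165/(-690 - 520)) = 1/(I*sqrt(921746) - 2165/(-1210)) = 1/(I*sqrt(921746) - 1/1210*(-2165)) = 1/(I*sqrt(921746) + 433/242) = 1/(433/242 + I*sqrt(921746))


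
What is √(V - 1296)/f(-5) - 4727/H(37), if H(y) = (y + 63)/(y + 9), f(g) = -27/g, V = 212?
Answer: -108721/50 + 10*I*√271/27 ≈ -2174.4 + 6.0971*I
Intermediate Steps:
H(y) = (63 + y)/(9 + y)
√(V - 1296)/f(-5) - 4727/H(37) = √(212 - 1296)/((-27/(-5))) - 4727*(9 + 37)/(63 + 37) = √(-1084)/((-27*(-⅕))) - 4727/(100/46) = (2*I*√271)/(27/5) - 4727/((1/46)*100) = (2*I*√271)*(5/27) - 4727/50/23 = 10*I*√271/27 - 4727*23/50 = 10*I*√271/27 - 108721/50 = -108721/50 + 10*I*√271/27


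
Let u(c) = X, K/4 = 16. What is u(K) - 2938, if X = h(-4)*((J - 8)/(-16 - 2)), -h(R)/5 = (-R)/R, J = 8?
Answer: -2938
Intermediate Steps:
K = 64 (K = 4*16 = 64)
h(R) = 5 (h(R) = -5*(-R)/R = -5*(-1) = 5)
X = 0 (X = 5*((8 - 8)/(-16 - 2)) = 5*(0/(-18)) = 5*(0*(-1/18)) = 5*0 = 0)
u(c) = 0
u(K) - 2938 = 0 - 2938 = -2938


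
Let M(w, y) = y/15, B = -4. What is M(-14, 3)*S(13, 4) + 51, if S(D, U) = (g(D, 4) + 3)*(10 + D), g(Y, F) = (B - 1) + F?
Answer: 301/5 ≈ 60.200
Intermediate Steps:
M(w, y) = y/15 (M(w, y) = y*(1/15) = y/15)
g(Y, F) = -5 + F (g(Y, F) = (-4 - 1) + F = -5 + F)
S(D, U) = 20 + 2*D (S(D, U) = ((-5 + 4) + 3)*(10 + D) = (-1 + 3)*(10 + D) = 2*(10 + D) = 20 + 2*D)
M(-14, 3)*S(13, 4) + 51 = ((1/15)*3)*(20 + 2*13) + 51 = (20 + 26)/5 + 51 = (⅕)*46 + 51 = 46/5 + 51 = 301/5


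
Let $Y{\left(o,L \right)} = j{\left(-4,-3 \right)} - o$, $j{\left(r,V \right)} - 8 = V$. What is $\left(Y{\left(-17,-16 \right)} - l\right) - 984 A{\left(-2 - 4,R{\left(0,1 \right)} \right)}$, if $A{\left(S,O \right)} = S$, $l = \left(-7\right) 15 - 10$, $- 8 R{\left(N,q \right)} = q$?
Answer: $6041$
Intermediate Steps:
$R{\left(N,q \right)} = - \frac{q}{8}$
$l = -115$ ($l = -105 - 10 = -115$)
$j{\left(r,V \right)} = 8 + V$
$Y{\left(o,L \right)} = 5 - o$ ($Y{\left(o,L \right)} = \left(8 - 3\right) - o = 5 - o$)
$\left(Y{\left(-17,-16 \right)} - l\right) - 984 A{\left(-2 - 4,R{\left(0,1 \right)} \right)} = \left(\left(5 - -17\right) - -115\right) - 984 \left(-2 - 4\right) = \left(\left(5 + 17\right) + 115\right) - -5904 = \left(22 + 115\right) + 5904 = 137 + 5904 = 6041$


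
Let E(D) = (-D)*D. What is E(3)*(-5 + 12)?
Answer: -63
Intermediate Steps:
E(D) = -D²
E(3)*(-5 + 12) = (-1*3²)*(-5 + 12) = -1*9*7 = -9*7 = -63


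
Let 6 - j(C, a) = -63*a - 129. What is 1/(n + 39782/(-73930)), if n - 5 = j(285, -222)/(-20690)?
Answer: 30592234/156979467 ≈ 0.19488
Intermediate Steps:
j(C, a) = 135 + 63*a (j(C, a) = 6 - (-63*a - 129) = 6 - (-129 - 63*a) = 6 + (129 + 63*a) = 135 + 63*a)
n = 117301/20690 (n = 5 + (135 + 63*(-222))/(-20690) = 5 + (135 - 13986)*(-1/20690) = 5 - 13851*(-1/20690) = 5 + 13851/20690 = 117301/20690 ≈ 5.6695)
1/(n + 39782/(-73930)) = 1/(117301/20690 + 39782/(-73930)) = 1/(117301/20690 + 39782*(-1/73930)) = 1/(117301/20690 - 19891/36965) = 1/(156979467/30592234) = 30592234/156979467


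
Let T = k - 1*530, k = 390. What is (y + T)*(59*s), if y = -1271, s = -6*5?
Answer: 2497470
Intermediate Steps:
s = -30
T = -140 (T = 390 - 1*530 = 390 - 530 = -140)
(y + T)*(59*s) = (-1271 - 140)*(59*(-30)) = -1411*(-1770) = 2497470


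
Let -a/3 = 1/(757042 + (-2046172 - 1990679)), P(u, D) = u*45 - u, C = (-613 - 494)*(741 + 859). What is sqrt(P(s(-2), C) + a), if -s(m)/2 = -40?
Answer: sqrt(37865157719052547)/3279809 ≈ 59.330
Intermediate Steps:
C = -1771200 (C = -1107*1600 = -1771200)
s(m) = 80 (s(m) = -2*(-40) = 80)
P(u, D) = 44*u (P(u, D) = 45*u - u = 44*u)
a = 3/3279809 (a = -3/(757042 + (-2046172 - 1990679)) = -3/(757042 - 4036851) = -3/(-3279809) = -3*(-1/3279809) = 3/3279809 ≈ 9.1469e-7)
sqrt(P(s(-2), C) + a) = sqrt(44*80 + 3/3279809) = sqrt(3520 + 3/3279809) = sqrt(11544927683/3279809) = sqrt(37865157719052547)/3279809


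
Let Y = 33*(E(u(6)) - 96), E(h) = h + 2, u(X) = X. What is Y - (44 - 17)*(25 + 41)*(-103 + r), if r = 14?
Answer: 155694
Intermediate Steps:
E(h) = 2 + h
Y = -2904 (Y = 33*((2 + 6) - 96) = 33*(8 - 96) = 33*(-88) = -2904)
Y - (44 - 17)*(25 + 41)*(-103 + r) = -2904 - (44 - 17)*(25 + 41)*(-103 + 14) = -2904 - 27*66*(-89) = -2904 - 1782*(-89) = -2904 - 1*(-158598) = -2904 + 158598 = 155694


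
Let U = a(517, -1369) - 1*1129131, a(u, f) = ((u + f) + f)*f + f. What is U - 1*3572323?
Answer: -1662274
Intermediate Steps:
a(u, f) = f + f*(u + 2*f) (a(u, f) = ((f + u) + f)*f + f = (u + 2*f)*f + f = f*(u + 2*f) + f = f + f*(u + 2*f))
U = 1910049 (U = -1369*(1 + 517 + 2*(-1369)) - 1*1129131 = -1369*(1 + 517 - 2738) - 1129131 = -1369*(-2220) - 1129131 = 3039180 - 1129131 = 1910049)
U - 1*3572323 = 1910049 - 1*3572323 = 1910049 - 3572323 = -1662274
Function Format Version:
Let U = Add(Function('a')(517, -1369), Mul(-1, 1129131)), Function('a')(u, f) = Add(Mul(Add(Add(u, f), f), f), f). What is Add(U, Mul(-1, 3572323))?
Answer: -1662274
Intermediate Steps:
Function('a')(u, f) = Add(f, Mul(f, Add(u, Mul(2, f)))) (Function('a')(u, f) = Add(Mul(Add(Add(f, u), f), f), f) = Add(Mul(Add(u, Mul(2, f)), f), f) = Add(Mul(f, Add(u, Mul(2, f))), f) = Add(f, Mul(f, Add(u, Mul(2, f)))))
U = 1910049 (U = Add(Mul(-1369, Add(1, 517, Mul(2, -1369))), Mul(-1, 1129131)) = Add(Mul(-1369, Add(1, 517, -2738)), -1129131) = Add(Mul(-1369, -2220), -1129131) = Add(3039180, -1129131) = 1910049)
Add(U, Mul(-1, 3572323)) = Add(1910049, Mul(-1, 3572323)) = Add(1910049, -3572323) = -1662274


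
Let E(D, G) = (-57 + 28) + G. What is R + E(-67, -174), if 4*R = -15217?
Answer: -16029/4 ≈ -4007.3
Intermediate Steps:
R = -15217/4 (R = (¼)*(-15217) = -15217/4 ≈ -3804.3)
E(D, G) = -29 + G
R + E(-67, -174) = -15217/4 + (-29 - 174) = -15217/4 - 203 = -16029/4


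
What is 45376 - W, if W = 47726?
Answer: -2350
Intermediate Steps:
45376 - W = 45376 - 1*47726 = 45376 - 47726 = -2350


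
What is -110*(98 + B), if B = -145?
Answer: 5170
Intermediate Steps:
-110*(98 + B) = -110*(98 - 145) = -110*(-47) = 5170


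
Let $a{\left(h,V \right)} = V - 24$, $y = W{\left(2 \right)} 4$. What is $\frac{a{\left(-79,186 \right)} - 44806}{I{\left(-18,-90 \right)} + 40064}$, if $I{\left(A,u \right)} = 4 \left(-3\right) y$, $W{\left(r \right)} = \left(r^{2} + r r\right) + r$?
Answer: $- \frac{11161}{9896} \approx -1.1278$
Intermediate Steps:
$W{\left(r \right)} = r + 2 r^{2}$ ($W{\left(r \right)} = \left(r^{2} + r^{2}\right) + r = 2 r^{2} + r = r + 2 r^{2}$)
$y = 40$ ($y = 2 \left(1 + 2 \cdot 2\right) 4 = 2 \left(1 + 4\right) 4 = 2 \cdot 5 \cdot 4 = 10 \cdot 4 = 40$)
$I{\left(A,u \right)} = -480$ ($I{\left(A,u \right)} = 4 \left(-3\right) 40 = \left(-12\right) 40 = -480$)
$a{\left(h,V \right)} = -24 + V$
$\frac{a{\left(-79,186 \right)} - 44806}{I{\left(-18,-90 \right)} + 40064} = \frac{\left(-24 + 186\right) - 44806}{-480 + 40064} = \frac{162 - 44806}{39584} = \left(-44644\right) \frac{1}{39584} = - \frac{11161}{9896}$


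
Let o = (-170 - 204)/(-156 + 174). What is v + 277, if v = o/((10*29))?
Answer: 722783/2610 ≈ 276.93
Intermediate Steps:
o = -187/9 (o = -374/18 = -374*1/18 = -187/9 ≈ -20.778)
v = -187/2610 (v = -187/(9*(10*29)) = -187/9/290 = -187/9*1/290 = -187/2610 ≈ -0.071648)
v + 277 = -187/2610 + 277 = 722783/2610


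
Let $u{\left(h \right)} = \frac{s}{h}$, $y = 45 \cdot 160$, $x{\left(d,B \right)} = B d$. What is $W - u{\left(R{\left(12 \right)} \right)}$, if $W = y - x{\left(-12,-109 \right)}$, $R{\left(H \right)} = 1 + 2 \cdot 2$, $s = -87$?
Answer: $\frac{29547}{5} \approx 5909.4$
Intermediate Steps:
$y = 7200$
$R{\left(H \right)} = 5$ ($R{\left(H \right)} = 1 + 4 = 5$)
$u{\left(h \right)} = - \frac{87}{h}$
$W = 5892$ ($W = 7200 - \left(-109\right) \left(-12\right) = 7200 - 1308 = 5892$)
$W - u{\left(R{\left(12 \right)} \right)} = 5892 - - \frac{87}{5} = 5892 + \frac{87}{5} = \frac{29547}{5}$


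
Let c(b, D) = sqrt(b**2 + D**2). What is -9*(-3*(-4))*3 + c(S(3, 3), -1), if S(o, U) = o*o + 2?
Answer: -324 + sqrt(122) ≈ -312.95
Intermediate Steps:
S(o, U) = 2 + o**2 (S(o, U) = o**2 + 2 = 2 + o**2)
c(b, D) = sqrt(D**2 + b**2)
-9*(-3*(-4))*3 + c(S(3, 3), -1) = -9*(-3*(-4))*3 + sqrt((-1)**2 + (2 + 3**2)**2) = -108*3 + sqrt(1 + (2 + 9)**2) = -9*36 + sqrt(1 + 11**2) = -324 + sqrt(1 + 121) = -324 + sqrt(122)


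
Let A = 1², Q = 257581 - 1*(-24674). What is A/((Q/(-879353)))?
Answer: -879353/282255 ≈ -3.1155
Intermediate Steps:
Q = 282255 (Q = 257581 + 24674 = 282255)
A = 1
A/((Q/(-879353))) = 1/(282255/(-879353)) = 1/(282255*(-1/879353)) = 1/(-282255/879353) = 1*(-879353/282255) = -879353/282255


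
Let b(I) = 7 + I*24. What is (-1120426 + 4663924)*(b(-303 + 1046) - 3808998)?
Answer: -13433964334182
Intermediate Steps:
b(I) = 7 + 24*I
(-1120426 + 4663924)*(b(-303 + 1046) - 3808998) = (-1120426 + 4663924)*((7 + 24*(-303 + 1046)) - 3808998) = 3543498*((7 + 24*743) - 3808998) = 3543498*((7 + 17832) - 3808998) = 3543498*(17839 - 3808998) = 3543498*(-3791159) = -13433964334182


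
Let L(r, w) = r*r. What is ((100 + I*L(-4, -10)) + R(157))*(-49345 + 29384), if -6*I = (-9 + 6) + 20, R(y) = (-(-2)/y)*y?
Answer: -3393370/3 ≈ -1.1311e+6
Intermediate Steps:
L(r, w) = r²
R(y) = 2 (R(y) = (2/y)*y = 2)
I = -17/6 (I = -((-9 + 6) + 20)/6 = -(-3 + 20)/6 = -⅙*17 = -17/6 ≈ -2.8333)
((100 + I*L(-4, -10)) + R(157))*(-49345 + 29384) = ((100 - 17/6*(-4)²) + 2)*(-49345 + 29384) = ((100 - 17/6*16) + 2)*(-19961) = ((100 - 136/3) + 2)*(-19961) = (164/3 + 2)*(-19961) = (170/3)*(-19961) = -3393370/3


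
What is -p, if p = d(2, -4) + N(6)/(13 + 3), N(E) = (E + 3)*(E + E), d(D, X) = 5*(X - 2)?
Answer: 93/4 ≈ 23.250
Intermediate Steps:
d(D, X) = -10 + 5*X (d(D, X) = 5*(-2 + X) = -10 + 5*X)
N(E) = 2*E*(3 + E) (N(E) = (3 + E)*(2*E) = 2*E*(3 + E))
p = -93/4 (p = (-10 + 5*(-4)) + (2*6*(3 + 6))/(13 + 3) = (-10 - 20) + (2*6*9)/16 = -30 + 108*(1/16) = -30 + 27/4 = -93/4 ≈ -23.250)
-p = -1*(-93/4) = 93/4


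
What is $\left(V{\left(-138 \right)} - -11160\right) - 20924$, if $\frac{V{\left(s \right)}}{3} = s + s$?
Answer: $-10592$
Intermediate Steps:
$V{\left(s \right)} = 6 s$ ($V{\left(s \right)} = 3 \left(s + s\right) = 3 \cdot 2 s = 6 s$)
$\left(V{\left(-138 \right)} - -11160\right) - 20924 = \left(6 \left(-138\right) - -11160\right) - 20924 = \left(-828 + 11160\right) - 20924 = 10332 - 20924 = -10592$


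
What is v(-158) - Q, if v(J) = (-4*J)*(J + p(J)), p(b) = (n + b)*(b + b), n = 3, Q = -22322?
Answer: 30877826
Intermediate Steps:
p(b) = 2*b*(3 + b) (p(b) = (3 + b)*(b + b) = (3 + b)*(2*b) = 2*b*(3 + b))
v(J) = -4*J*(J + 2*J*(3 + J)) (v(J) = (-4*J)*(J + 2*J*(3 + J)) = -4*J*(J + 2*J*(3 + J)))
v(-158) - Q = (-158)²*(-28 - 8*(-158)) - 1*(-22322) = 24964*(-28 + 1264) + 22322 = 24964*1236 + 22322 = 30855504 + 22322 = 30877826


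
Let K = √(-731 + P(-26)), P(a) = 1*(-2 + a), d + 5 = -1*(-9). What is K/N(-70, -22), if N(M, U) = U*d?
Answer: -I*√759/88 ≈ -0.31307*I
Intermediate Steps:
d = 4 (d = -5 - 1*(-9) = -5 + 9 = 4)
P(a) = -2 + a
K = I*√759 (K = √(-731 + (-2 - 26)) = √(-731 - 28) = √(-759) = I*√759 ≈ 27.55*I)
N(M, U) = 4*U (N(M, U) = U*4 = 4*U)
K/N(-70, -22) = (I*√759)/((4*(-22))) = (I*√759)/(-88) = (I*√759)*(-1/88) = -I*√759/88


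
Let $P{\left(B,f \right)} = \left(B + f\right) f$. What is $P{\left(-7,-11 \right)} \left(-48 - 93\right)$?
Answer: $-27918$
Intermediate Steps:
$P{\left(B,f \right)} = f \left(B + f\right)$
$P{\left(-7,-11 \right)} \left(-48 - 93\right) = - 11 \left(-7 - 11\right) \left(-48 - 93\right) = \left(-11\right) \left(-18\right) \left(-141\right) = 198 \left(-141\right) = -27918$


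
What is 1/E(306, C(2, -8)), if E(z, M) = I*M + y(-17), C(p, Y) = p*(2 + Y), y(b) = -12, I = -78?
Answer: 1/924 ≈ 0.0010823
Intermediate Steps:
E(z, M) = -12 - 78*M (E(z, M) = -78*M - 12 = -12 - 78*M)
1/E(306, C(2, -8)) = 1/(-12 - 156*(2 - 8)) = 1/(-12 - 156*(-6)) = 1/(-12 - 78*(-12)) = 1/(-12 + 936) = 1/924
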